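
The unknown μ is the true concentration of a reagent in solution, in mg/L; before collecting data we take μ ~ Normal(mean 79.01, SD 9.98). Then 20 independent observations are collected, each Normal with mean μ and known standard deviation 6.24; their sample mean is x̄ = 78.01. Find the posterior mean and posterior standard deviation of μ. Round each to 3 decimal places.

With known σ, the Normal prior is conjugate. Weight on the data is w = (n/σ²)/(n/σ² + 1/τ₀²) = 0.513642/(0.513642+0.0100401) = 0.98083.
Posterior mean = w·x̄ + (1−w)·μ₀ = 0.98083·78.01 + 0.019172·79.01 = 78.029. Posterior variance = 1/(0.513642+0.0100401) = 1.90955, so SD = 1.382.

Posterior mean ≈ 78.029; posterior SD ≈ 1.382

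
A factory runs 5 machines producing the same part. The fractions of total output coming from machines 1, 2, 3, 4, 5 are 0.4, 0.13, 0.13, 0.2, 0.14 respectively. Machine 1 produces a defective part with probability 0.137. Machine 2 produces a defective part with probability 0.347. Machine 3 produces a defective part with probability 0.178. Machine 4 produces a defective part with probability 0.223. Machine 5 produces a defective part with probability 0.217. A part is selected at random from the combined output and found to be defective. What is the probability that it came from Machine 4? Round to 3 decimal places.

P(defective|M1) = 0.137; P(defective|M2) = 0.347; P(defective|M3) = 0.178; P(defective|M4) = 0.223; P(defective|M5) = 0.217.
Prior × likelihood for each source: 0.4·0.137=0.05480, 0.13·0.347=0.04511, 0.13·0.178=0.02314, 0.2·0.223=0.04460, 0.14·0.217=0.03038. Summing gives P(defective) = 0.19803.
P(Machine 4 | defective) = 0.04460 / 0.19803 = 0.225.

Posterior probability ≈ 0.225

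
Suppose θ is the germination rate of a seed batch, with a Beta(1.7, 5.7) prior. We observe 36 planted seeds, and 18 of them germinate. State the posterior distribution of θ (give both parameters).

Observing 18 successes and 18 failures updates Beta(1.7, 5.7) by adding the success and failure counts to the two shape parameters: α = 1.7+18 = 19.7, β = 5.7+18 = 23.7.

Posterior: Beta(19.7, 23.7)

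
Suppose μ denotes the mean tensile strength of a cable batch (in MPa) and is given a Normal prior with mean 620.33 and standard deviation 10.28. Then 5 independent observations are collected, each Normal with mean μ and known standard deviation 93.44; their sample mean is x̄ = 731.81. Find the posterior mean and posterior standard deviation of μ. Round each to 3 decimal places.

Posterior mean ≈ 626.692; posterior SD ≈ 9.982

Prior precision 1/τ₀² = 1/10.28² = 0.00946267; data precision n/σ² = 5/93.44² = 0.00057267.
Posterior precision = 0.00946267 + 0.00057267 = 0.0100353, giving posterior SD = 1/√0.0100353 = 9.982.
Posterior mean = (0.00946267·620.33 + 0.00057267·731.81) / 0.0100353 = 626.692.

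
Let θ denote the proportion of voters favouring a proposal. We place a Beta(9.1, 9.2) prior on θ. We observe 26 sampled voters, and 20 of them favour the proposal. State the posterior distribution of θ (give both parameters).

Posterior: Beta(29.1, 15.2)

The binomial likelihood is conjugate to the Beta prior: with 20 successes and 6 failures, the posterior is Beta(9.1+20, 9.2+6) = Beta(29.1, 15.2).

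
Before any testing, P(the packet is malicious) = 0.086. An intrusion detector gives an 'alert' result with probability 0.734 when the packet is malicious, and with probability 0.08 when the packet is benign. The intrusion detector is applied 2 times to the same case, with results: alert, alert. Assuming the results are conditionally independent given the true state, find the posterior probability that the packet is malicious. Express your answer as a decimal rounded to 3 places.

Posterior P(H) ≈ 0.888

With H the event that the packet is malicious, the joint likelihood of the observed sequence is P(data|H) = 0.734·0.734 = 0.53876 and P(data|¬H) = 0.08·0.08 = 0.0064000.
Bayes: P(H|data) = 0.086·0.53876 / (0.086·0.53876 + 0.914·0.0064000) = 0.046333/0.052183 = 0.8879.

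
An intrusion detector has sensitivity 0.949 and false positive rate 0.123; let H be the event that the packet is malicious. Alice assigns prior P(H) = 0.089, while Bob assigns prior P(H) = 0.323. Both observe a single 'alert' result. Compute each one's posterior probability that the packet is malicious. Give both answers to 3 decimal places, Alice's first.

The likelihood ratio for an 'alert' result is 0.949/0.123 = 7.7154.
Alice: prior odds 0.089/0.911 = 0.097695; posterior odds 0.75376; posterior probability 0.430.
Bob: prior odds 0.323/0.677 = 0.47710; posterior odds 3.6811; posterior probability 0.786.

Alice: 0.430; Bob: 0.786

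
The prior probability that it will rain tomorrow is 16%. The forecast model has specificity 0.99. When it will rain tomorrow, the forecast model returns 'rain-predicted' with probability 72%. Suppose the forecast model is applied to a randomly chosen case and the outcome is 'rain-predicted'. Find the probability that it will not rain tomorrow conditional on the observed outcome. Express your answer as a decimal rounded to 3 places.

P(¬H | E) ≈ 0.068

Let H be the event that it will rain tomorrow. P(H) = 0.16, so P(¬H) = 0.84. With E the 'rain-predicted' result, P(E|H) = 0.72 and P(E|¬H) = 0.01.
P(E) = 0.72·0.16 + 0.01·0.84 = 0.11520 + 0.0084000 = 0.12360.
By Bayes' theorem, P(H|E) = 0.11520 / 0.12360 = 0.932. Hence P(¬H|E) = 1 − 0.932 = 0.068.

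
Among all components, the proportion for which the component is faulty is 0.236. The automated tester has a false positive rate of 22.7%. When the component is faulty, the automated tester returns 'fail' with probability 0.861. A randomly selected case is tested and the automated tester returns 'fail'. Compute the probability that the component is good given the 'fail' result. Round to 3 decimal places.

Write H for 'the component is faulty'. Prior odds H:¬H = 0.236/0.764 = 0.30890. For the 'fail' outcome, the likelihood ratio is 0.861/0.227 = 3.7930.
Posterior odds = 0.30890 × 3.7930 = 1.1716, so P(H|E) = 1.1716/(1+1.1716) = 0.540. Then P(¬H|E) = 1 − 0.540 = 0.460.

P(¬H | E) ≈ 0.460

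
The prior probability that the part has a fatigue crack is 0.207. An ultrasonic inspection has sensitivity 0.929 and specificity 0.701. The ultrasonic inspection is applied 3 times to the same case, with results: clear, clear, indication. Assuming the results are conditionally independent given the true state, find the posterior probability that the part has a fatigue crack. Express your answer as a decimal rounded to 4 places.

Let H be the event that the part has a fatigue crack; start with P(H) = 0.207. P('indication'|H) = 0.929, P('indication'|¬H) = 0.299.
Update on result 1 ('clear'): P(H) ← 0.071·0.2070 / (0.071·0.2070 + 0.701·0.7930) = 0.014697/0.57059 = 0.0258.
Update on result 2 ('clear'): P(H) ← 0.071·0.0258 / (0.071·0.0258 + 0.701·0.9742) = 0.0018288/0.68477 = 0.0027.
Update on result 3 ('indication'): P(H) ← 0.929·0.0027 / (0.929·0.0027 + 0.299·0.9973) = 0.0024810/0.30068 = 0.0083.

Posterior P(H) ≈ 0.0083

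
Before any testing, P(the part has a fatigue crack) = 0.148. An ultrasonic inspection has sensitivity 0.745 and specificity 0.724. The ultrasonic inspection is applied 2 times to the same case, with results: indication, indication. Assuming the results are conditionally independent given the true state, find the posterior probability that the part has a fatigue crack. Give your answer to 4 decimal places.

Posterior P(H) ≈ 0.5586

Let H be the event that the part has a fatigue crack; start with P(H) = 0.148. P('indication'|H) = 0.745, P('indication'|¬H) = 0.276.
Update on result 1 ('indication'): P(H) ← 0.745·0.1480 / (0.745·0.1480 + 0.276·0.8520) = 0.11026/0.34541 = 0.3192.
Update on result 2 ('indication'): P(H) ← 0.745·0.3192 / (0.745·0.3192 + 0.276·0.6808) = 0.23781/0.42571 = 0.5586.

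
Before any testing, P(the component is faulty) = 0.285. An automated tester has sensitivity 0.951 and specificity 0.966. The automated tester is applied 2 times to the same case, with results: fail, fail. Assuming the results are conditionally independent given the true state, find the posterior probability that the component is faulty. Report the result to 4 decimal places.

Posterior P(H) ≈ 0.9968

With H the event that the component is faulty, the joint likelihood of the observed sequence is P(data|H) = 0.951·0.951 = 0.90440 and P(data|¬H) = 0.034·0.034 = 0.0011560.
Bayes: P(H|data) = 0.285·0.90440 / (0.285·0.90440 + 0.715·0.0011560) = 0.25775/0.25858 = 0.9968.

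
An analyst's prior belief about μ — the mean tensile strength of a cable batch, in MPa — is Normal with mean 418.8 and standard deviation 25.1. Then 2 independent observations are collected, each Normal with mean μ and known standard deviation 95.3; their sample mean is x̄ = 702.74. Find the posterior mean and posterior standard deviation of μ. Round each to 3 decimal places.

Posterior mean ≈ 453.394; posterior SD ≈ 23.521

With known σ, the Normal prior is conjugate. Weight on the data is w = (n/σ²)/(n/σ² + 1/τ₀²) = 0.00022021/(0.00022021+0.00158728) = 0.12183.
Posterior mean = w·x̄ + (1−w)·μ₀ = 0.12183·702.74 + 0.87817·418.8 = 453.394. Posterior variance = 1/(0.00022021+0.00158728) = 553.253, so SD = 23.521.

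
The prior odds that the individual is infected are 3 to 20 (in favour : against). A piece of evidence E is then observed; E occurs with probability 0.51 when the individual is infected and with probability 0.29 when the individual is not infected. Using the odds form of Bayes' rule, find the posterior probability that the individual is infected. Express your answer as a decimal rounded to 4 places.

Posterior probability ≈ 0.2087

Prior odds = 3/20 = 0.15000.
Likelihood ratio for E = 0.51/0.29 = 1.7586.
Posterior odds = prior odds × LR = 0.26379.
Posterior probability = odds/(1+odds) = 0.26379/1.2638 = 0.2087.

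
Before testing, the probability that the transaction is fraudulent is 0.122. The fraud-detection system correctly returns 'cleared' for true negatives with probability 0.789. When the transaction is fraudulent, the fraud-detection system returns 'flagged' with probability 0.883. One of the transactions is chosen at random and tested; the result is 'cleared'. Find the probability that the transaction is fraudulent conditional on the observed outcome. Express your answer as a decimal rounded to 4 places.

P(H | E) ≈ 0.0202

Write H for 'the transaction is fraudulent'. Prior odds H:¬H = 0.122/0.878 = 0.13895. For the 'cleared' outcome, the likelihood ratio is 0.117/0.789 = 0.14829.
Posterior odds = 0.13895 × 0.14829 = 0.020605, so P(H|E) = 0.020605/(1+0.020605) = 0.0202.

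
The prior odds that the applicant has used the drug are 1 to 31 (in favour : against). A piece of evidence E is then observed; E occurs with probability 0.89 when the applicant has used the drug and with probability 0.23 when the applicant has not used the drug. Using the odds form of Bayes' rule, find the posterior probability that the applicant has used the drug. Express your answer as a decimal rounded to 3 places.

Posterior probability ≈ 0.111

Prior odds = 1/31 = 0.032258. In log-odds, ln(0.032258) = -3.4340.
Add log likelihood ratio: ln(3.8696) = 1.3531.
Posterior log-odds = -2.0808, so posterior odds = exp(-2.0808) = 0.12482. Converting, P(H|E) = 0.12482/1.1248 = 0.111.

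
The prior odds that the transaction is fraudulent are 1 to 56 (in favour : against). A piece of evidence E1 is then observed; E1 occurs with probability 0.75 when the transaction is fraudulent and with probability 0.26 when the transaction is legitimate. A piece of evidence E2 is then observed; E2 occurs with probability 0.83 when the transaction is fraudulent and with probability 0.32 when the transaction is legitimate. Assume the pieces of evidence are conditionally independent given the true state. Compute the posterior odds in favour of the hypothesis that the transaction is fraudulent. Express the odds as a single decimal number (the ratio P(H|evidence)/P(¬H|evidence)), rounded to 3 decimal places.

Posterior odds ≈ 0.134

Prior odds = 1/56 = 0.017857. In log-odds, ln(0.017857) = -4.0254.
Add log likelihood ratios: ln(2.8846) + ln(2.5938) = 2.0125.
Posterior log-odds = -2.0129, so posterior odds = exp(-2.0129) = 0.13361.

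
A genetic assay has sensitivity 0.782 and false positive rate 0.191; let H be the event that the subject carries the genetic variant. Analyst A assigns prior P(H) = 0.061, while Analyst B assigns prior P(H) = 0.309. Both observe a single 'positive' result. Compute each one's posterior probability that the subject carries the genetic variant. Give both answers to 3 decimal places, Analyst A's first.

The likelihood ratio for a 'positive' result is 0.782/0.191 = 4.0942.
Analyst A: prior odds 0.061/0.939 = 0.064963; posterior odds 0.26597; posterior probability 0.210.
Analyst B: prior odds 0.309/0.691 = 0.44718; posterior odds 1.8309; posterior probability 0.647.

Analyst A: 0.210; Analyst B: 0.647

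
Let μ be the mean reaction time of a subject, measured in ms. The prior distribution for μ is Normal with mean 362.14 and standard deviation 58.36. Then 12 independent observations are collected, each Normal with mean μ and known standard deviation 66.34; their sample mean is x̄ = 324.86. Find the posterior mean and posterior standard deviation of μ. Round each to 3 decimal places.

Prior precision 1/τ₀² = 1/58.36² = 0.00029361; data precision n/σ² = 12/66.34² = 0.00272666.
Posterior precision = 0.00029361 + 0.00272666 = 0.00302026, giving posterior SD = 1/√0.00302026 = 18.196.
Posterior mean = (0.00029361·362.14 + 0.00272666·324.86) / 0.00302026 = 328.484.

Posterior mean ≈ 328.484; posterior SD ≈ 18.196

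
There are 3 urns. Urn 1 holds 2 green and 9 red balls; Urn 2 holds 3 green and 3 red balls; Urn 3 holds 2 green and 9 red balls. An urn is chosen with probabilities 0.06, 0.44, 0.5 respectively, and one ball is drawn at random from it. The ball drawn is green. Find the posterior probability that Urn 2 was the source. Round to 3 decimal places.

P(green|Urn 1) = 0.1818; P(green|Urn 2) = 0.5; P(green|Urn 3) = 0.1818.
Prior × likelihood for each source: 0.06·0.1818=0.01091, 0.44·0.5=0.2200, 0.5·0.1818=0.09091. Summing gives P(green) = 0.32182.
P(Urn 2 | green) = 0.2200 / 0.32182 = 0.684.

Posterior probability ≈ 0.684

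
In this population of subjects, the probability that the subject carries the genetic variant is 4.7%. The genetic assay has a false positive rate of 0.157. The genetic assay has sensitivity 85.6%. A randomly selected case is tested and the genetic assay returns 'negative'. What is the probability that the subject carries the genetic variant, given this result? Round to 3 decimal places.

Let H be the event that the subject carries the genetic variant. P(H) = 0.047, so P(¬H) = 0.953. With E the 'negative' result, P(E|H) = 0.144 and P(E|¬H) = 0.843.
P(E) = 0.144·0.047 + 0.843·0.953 = 0.0067680 + 0.80338 = 0.81015.
By Bayes' theorem, P(H|E) = 0.0067680 / 0.81015 = 0.008.

P(H | E) ≈ 0.008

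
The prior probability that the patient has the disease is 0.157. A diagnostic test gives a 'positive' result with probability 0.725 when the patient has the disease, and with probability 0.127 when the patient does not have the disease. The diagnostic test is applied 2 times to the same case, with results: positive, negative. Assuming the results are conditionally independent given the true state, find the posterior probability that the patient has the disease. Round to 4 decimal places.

Posterior P(H) ≈ 0.2509

Let H be the event that the patient has the disease; start with P(H) = 0.157. P('positive'|H) = 0.725, P('positive'|¬H) = 0.127.
Update on result 1 ('positive'): P(H) ← 0.725·0.1570 / (0.725·0.1570 + 0.127·0.8430) = 0.11382/0.22089 = 0.5153.
Update on result 2 ('negative'): P(H) ← 0.275·0.5153 / (0.275·0.5153 + 0.873·0.4847) = 0.14171/0.56484 = 0.2509.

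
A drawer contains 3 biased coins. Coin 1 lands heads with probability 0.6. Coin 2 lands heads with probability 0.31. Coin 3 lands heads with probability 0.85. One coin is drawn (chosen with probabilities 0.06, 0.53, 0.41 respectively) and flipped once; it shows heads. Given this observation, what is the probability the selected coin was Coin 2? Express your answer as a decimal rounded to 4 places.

Tabulate prior·likelihood by source: [1] prior 0.06, lik 0.6, product 0.03600; [2] prior 0.53, lik 0.31, product 0.1643; [3] prior 0.41, lik 0.85, product 0.3485.
Normalizing constant = 0.54880; the posterior for Coin 2 is its product over the sum, 0.1643/0.54880 = 0.2994.

Posterior probability ≈ 0.2994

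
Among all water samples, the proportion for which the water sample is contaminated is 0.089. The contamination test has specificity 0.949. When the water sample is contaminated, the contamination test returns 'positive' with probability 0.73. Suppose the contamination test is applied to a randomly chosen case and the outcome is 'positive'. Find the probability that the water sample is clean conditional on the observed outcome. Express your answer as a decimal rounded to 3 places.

P(¬H | E) ≈ 0.417

Let H be the event that the water sample is contaminated. P(H) = 0.089, so P(¬H) = 0.911. With E the 'positive' result, P(E|H) = 0.73 and P(E|¬H) = 0.051.
P(E) = 0.73·0.089 + 0.051·0.911 = 0.064970 + 0.046461 = 0.11143.
By Bayes' theorem, P(H|E) = 0.064970 / 0.11143 = 0.583. Hence P(¬H|E) = 1 − 0.583 = 0.417.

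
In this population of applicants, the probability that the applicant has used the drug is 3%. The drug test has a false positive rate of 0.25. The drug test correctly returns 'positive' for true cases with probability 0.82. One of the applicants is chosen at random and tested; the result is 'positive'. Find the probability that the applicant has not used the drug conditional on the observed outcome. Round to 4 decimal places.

Let H be the event that the applicant has used the drug. P(H) = 0.03, so P(¬H) = 0.97. With E the 'positive' result, P(E|H) = 0.82 and P(E|¬H) = 0.25.
P(E) = 0.82·0.03 + 0.25·0.97 = 0.024600 + 0.24250 = 0.26710.
By Bayes' theorem, P(H|E) = 0.024600 / 0.26710 = 0.0921. Hence P(¬H|E) = 1 − 0.0921 = 0.9079.

P(¬H | E) ≈ 0.9079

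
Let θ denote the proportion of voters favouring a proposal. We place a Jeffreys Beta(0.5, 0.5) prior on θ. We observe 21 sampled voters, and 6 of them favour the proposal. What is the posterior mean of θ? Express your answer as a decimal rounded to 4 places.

Observing 6 successes and 15 failures updates Beta(0.5, 0.5) by adding the success and failure counts to the two shape parameters: α = 0.5+6 = 6.5, β = 0.5+15 = 15.5.
Posterior mean = α/(α+β) = 6.5/22 = 0.2955.

Posterior mean ≈ 0.2955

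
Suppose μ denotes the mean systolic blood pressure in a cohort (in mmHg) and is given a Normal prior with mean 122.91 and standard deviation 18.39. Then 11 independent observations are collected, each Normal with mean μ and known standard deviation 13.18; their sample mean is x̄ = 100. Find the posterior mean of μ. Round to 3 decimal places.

Prior precision 1/τ₀² = 1/18.39² = 0.00295690; data precision n/σ² = 11/13.18² = 0.0633231.
Posterior precision = 0.00295690 + 0.0633231 = 0.0662800.
Posterior mean = (0.00295690·122.91 + 0.0633231·100) / 0.0662800 = 101.022.

Posterior mean ≈ 101.022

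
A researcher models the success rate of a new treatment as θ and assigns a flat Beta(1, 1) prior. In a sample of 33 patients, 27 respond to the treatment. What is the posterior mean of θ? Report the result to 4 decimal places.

Posterior mean ≈ 0.8000

The binomial likelihood is conjugate to the Beta prior: with 27 successes and 6 failures, the posterior is Beta(1+27, 1+6) = Beta(28, 7).
E[θ | data] = 28/(28+7) = 0.8000.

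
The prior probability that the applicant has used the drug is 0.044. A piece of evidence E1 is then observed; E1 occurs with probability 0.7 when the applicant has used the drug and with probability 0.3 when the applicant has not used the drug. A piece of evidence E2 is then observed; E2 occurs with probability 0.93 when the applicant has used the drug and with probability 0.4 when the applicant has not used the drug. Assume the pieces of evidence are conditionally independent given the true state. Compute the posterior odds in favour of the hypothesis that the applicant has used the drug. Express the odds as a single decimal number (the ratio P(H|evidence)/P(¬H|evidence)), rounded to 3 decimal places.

Prior odds = 0.044/(1−0.044) = 0.046025. In log-odds, ln(0.046025) = -3.0786.
Add log likelihood ratios: ln(2.3333) + ln(2.3250) = 1.6910.
Posterior log-odds = -1.3876, so posterior odds = exp(-1.3876) = 0.24969.

Posterior odds ≈ 0.250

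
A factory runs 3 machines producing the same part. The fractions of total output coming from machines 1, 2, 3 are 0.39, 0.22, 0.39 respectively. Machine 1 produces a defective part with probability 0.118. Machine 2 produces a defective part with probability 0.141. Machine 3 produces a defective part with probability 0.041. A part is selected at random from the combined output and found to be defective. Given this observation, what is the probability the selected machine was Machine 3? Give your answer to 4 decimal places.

Posterior probability ≈ 0.1719

Tabulate prior·likelihood by source: [1] prior 0.39, lik 0.118, product 0.04602; [2] prior 0.22, lik 0.141, product 0.03102; [3] prior 0.39, lik 0.041, product 0.01599.
Normalizing constant = 0.093030; the posterior for Machine 3 is its product over the sum, 0.01599/0.093030 = 0.1719.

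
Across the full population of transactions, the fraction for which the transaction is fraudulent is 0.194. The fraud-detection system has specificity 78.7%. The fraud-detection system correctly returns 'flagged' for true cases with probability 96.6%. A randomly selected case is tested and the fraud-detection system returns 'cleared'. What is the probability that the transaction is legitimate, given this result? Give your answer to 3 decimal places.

P(¬H | E) ≈ 0.990

Write H for 'the transaction is fraudulent'. Prior odds H:¬H = 0.194/0.806 = 0.24069. For the 'cleared' outcome, the likelihood ratio is 0.034/0.787 = 0.043202.
Posterior odds = 0.24069 × 0.043202 = 0.010399, so P(H|E) = 0.010399/(1+0.010399) = 0.010. Then P(¬H|E) = 1 − 0.010 = 0.990.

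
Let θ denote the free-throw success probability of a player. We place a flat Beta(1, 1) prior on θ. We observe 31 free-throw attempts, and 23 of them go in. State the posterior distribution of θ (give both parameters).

Observing 23 successes and 8 failures updates Beta(1, 1) by adding the success and failure counts to the two shape parameters: α = 1+23 = 24, β = 1+8 = 9.

Posterior: Beta(24, 9)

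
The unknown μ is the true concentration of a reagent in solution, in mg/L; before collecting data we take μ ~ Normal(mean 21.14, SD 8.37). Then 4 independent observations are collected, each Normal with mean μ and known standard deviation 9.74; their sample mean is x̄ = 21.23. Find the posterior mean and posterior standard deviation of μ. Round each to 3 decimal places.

With known σ, the Normal prior is conjugate. Weight on the data is w = (n/σ²)/(n/σ² + 1/τ₀²) = 0.0421640/(0.0421640+0.0142741) = 0.74708.
Posterior mean = w·x̄ + (1−w)·μ₀ = 0.74708·21.23 + 0.25292·21.14 = 21.207. Posterior variance = 1/(0.0421640+0.0142741) = 17.7185, so SD = 4.209.

Posterior mean ≈ 21.207; posterior SD ≈ 4.209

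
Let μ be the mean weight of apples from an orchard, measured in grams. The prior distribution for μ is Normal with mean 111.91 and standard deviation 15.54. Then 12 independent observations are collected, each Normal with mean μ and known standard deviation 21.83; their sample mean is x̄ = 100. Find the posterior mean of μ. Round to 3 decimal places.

Posterior mean ≈ 101.682

With known σ, the Normal prior is conjugate. Weight on the data is w = (n/σ²)/(n/σ² + 1/τ₀²) = 0.0251810/(0.0251810+0.00414093) = 0.85878.
Posterior mean = w·x̄ + (1−w)·μ₀ = 0.85878·100 + 0.14122·111.91 = 101.682.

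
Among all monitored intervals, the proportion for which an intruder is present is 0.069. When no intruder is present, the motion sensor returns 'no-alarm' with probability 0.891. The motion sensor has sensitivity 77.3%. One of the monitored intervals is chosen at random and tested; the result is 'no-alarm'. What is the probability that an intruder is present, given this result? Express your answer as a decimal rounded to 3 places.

Write H for 'an intruder is present'. Prior odds H:¬H = 0.069/0.931 = 0.074114. For the 'no-alarm' outcome, the likelihood ratio is 0.227/0.891 = 0.25477.
Posterior odds = 0.074114 × 0.25477 = 0.018882, so P(H|E) = 0.018882/(1+0.018882) = 0.019.

P(H | E) ≈ 0.019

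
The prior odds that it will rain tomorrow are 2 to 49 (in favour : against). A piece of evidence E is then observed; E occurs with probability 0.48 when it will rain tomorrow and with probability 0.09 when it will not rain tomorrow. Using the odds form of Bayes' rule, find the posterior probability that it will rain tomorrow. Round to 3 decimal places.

Prior odds = 2/49 = 0.040816.
Likelihood ratio for E = 0.48/0.09 = 5.3333.
Posterior odds = prior odds × LR = 0.21769.
Posterior probability = odds/(1+odds) = 0.21769/1.2177 = 0.179.

Posterior probability ≈ 0.179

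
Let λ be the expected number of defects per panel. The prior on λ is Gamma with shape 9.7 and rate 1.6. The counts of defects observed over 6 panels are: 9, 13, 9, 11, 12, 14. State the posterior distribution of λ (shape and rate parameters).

Posterior: Gamma(shape=77.7, rate=7.6)

Total count ∑xᵢ = 68 over n = 6 panels.
Gamma is conjugate to the Poisson likelihood: posterior is Gamma(shape = 9.7+68 = 77.7, rate = 1.6+6 = 7.6).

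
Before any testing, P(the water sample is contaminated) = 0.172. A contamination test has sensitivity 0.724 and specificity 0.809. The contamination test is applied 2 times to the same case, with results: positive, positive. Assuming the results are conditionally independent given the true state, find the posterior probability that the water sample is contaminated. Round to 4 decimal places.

Let H be the event that the water sample is contaminated; start with P(H) = 0.172. P('positive'|H) = 0.724, P('positive'|¬H) = 0.191.
Update on result 1 ('positive'): P(H) ← 0.724·0.1720 / (0.724·0.1720 + 0.191·0.8280) = 0.12453/0.28268 = 0.4405.
Update on result 2 ('positive'): P(H) ← 0.724·0.4405 / (0.724·0.4405 + 0.191·0.5595) = 0.31895/0.42580 = 0.7490.

Posterior P(H) ≈ 0.7490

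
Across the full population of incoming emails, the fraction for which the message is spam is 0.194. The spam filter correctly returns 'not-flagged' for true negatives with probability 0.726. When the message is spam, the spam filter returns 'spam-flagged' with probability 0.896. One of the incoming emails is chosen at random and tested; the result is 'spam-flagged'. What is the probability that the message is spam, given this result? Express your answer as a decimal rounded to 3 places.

P(H | E) ≈ 0.440

Let H be the event that the message is spam. P(H) = 0.194, so P(¬H) = 0.806. With E the 'spam-flagged' result, P(E|H) = 0.896 and P(E|¬H) = 0.274.
P(E) = 0.896·0.194 + 0.274·0.806 = 0.17382 + 0.22084 = 0.39467.
By Bayes' theorem, P(H|E) = 0.17382 / 0.39467 = 0.440.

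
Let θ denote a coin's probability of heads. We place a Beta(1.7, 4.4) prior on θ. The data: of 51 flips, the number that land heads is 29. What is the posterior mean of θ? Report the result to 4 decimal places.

Posterior mean ≈ 0.5377

Observing 29 successes and 22 failures updates Beta(1.7, 4.4) by adding the success and failure counts to the two shape parameters: α = 1.7+29 = 30.7, β = 4.4+22 = 26.4.
E[θ | data] = 30.7/(30.7+26.4) = 0.5377.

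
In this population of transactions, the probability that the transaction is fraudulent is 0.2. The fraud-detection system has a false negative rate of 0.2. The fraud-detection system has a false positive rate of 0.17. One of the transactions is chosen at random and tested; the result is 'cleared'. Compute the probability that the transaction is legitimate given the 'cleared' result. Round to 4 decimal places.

P(¬H | E) ≈ 0.9432

Write H for 'the transaction is fraudulent'. Prior odds H:¬H = 0.2/0.8 = 0.25000. For the 'cleared' outcome, the likelihood ratio is 0.2/0.83 = 0.24096.
Posterior odds = 0.25000 × 0.24096 = 0.060241, so P(H|E) = 0.060241/(1+0.060241) = 0.0568. Then P(¬H|E) = 1 − 0.0568 = 0.9432.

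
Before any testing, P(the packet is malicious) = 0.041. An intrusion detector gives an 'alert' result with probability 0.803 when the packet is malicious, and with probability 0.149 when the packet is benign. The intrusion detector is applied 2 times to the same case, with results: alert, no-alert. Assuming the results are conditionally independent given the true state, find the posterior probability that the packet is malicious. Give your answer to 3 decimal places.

Posterior P(H) ≈ 0.051

With H the event that the packet is malicious, the joint likelihood of the observed sequence is P(data|H) = 0.803·0.197 = 0.15819 and P(data|¬H) = 0.149·0.851 = 0.12680.
Bayes: P(H|data) = 0.041·0.15819 / (0.041·0.15819 + 0.959·0.12680) = 0.0064858/0.12809 = 0.0506.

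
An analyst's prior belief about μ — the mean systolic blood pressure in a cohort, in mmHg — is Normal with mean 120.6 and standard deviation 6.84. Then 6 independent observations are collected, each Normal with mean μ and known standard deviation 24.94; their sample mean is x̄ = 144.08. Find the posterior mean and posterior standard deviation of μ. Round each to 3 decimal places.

Prior precision 1/τ₀² = 1/6.84² = 0.0213741; data precision n/σ² = 6/24.94² = 0.00964625.
Posterior precision = 0.0213741 + 0.00964625 = 0.0310203, giving posterior SD = 1/√0.0310203 = 5.678.
Posterior mean = (0.0213741·120.6 + 0.00964625·144.08) / 0.0310203 = 127.901.

Posterior mean ≈ 127.901; posterior SD ≈ 5.678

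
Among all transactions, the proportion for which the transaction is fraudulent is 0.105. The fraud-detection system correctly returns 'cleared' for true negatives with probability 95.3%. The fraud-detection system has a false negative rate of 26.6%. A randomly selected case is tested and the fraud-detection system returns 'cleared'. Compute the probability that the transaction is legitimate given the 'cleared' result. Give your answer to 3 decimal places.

Let H be the event that the transaction is fraudulent. P(H) = 0.105, so P(¬H) = 0.895. With E the 'cleared' result, P(E|H) = 0.266 and P(E|¬H) = 0.953.
P(E) = 0.266·0.105 + 0.953·0.895 = 0.027930 + 0.85293 = 0.88087.
By Bayes' theorem, P(H|E) = 0.027930 / 0.88087 = 0.032. Hence P(¬H|E) = 1 − 0.032 = 0.968.

P(¬H | E) ≈ 0.968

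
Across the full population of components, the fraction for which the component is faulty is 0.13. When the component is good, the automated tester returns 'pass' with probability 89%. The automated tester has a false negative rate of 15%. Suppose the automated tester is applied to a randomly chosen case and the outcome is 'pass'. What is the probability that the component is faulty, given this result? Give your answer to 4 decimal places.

Write H for 'the component is faulty'. Prior odds H:¬H = 0.13/0.87 = 0.14943. For the 'pass' outcome, the likelihood ratio is 0.15/0.89 = 0.16854.
Posterior odds = 0.14943 × 0.16854 = 0.025184, so P(H|E) = 0.025184/(1+0.025184) = 0.0246.

P(H | E) ≈ 0.0246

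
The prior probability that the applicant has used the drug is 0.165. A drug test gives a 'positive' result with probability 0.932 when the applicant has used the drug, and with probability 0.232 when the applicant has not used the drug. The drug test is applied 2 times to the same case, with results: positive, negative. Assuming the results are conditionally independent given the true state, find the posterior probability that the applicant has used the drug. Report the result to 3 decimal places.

With H the event that the applicant has used the drug, the joint likelihood of the observed sequence is P(data|H) = 0.932·0.068 = 0.063376 and P(data|¬H) = 0.232·0.768 = 0.17818.
Bayes: P(H|data) = 0.165·0.063376 / (0.165·0.063376 + 0.835·0.17818) = 0.010457/0.15923 = 0.0657.

Posterior P(H) ≈ 0.066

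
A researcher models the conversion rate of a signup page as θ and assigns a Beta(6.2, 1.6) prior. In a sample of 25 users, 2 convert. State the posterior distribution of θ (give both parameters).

Posterior: Beta(8.2, 24.6)

Observing 2 successes and 23 failures updates Beta(6.2, 1.6) by adding the success and failure counts to the two shape parameters: α = 6.2+2 = 8.2, β = 1.6+23 = 24.6.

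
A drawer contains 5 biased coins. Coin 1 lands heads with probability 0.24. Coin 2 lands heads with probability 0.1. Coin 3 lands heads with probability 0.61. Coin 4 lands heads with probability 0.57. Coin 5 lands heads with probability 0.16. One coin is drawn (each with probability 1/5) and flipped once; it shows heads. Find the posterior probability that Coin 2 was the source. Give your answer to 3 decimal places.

Posterior probability ≈ 0.060

P(heads|C1) = 0.24; P(heads|C2) = 0.1; P(heads|C3) = 0.61; P(heads|C4) = 0.57; P(heads|C5) = 0.16.
Prior × likelihood for each source: 0.2·0.24=0.04800, 0.2·0.1=0.02000, 0.2·0.61=0.1220, 0.2·0.57=0.1140, 0.2·0.16=0.03200. Summing gives P(heads) = 0.33600.
P(Coin 2 | heads) = 0.02000 / 0.33600 = 0.060.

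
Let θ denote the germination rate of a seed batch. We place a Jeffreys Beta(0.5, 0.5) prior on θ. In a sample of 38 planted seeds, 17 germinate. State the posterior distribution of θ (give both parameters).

Posterior: Beta(17.5, 21.5)

Observing 17 successes and 21 failures updates Beta(0.5, 0.5) by adding the success and failure counts to the two shape parameters: α = 0.5+17 = 17.5, β = 0.5+21 = 21.5.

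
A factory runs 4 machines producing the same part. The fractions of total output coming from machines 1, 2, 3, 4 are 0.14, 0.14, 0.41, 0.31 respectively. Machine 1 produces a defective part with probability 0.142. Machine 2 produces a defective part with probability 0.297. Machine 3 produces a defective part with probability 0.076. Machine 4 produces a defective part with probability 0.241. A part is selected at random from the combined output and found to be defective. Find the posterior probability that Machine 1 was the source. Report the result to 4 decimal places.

Tabulate prior·likelihood by source: [1] prior 0.14, lik 0.142, product 0.01988; [2] prior 0.14, lik 0.297, product 0.04158; [3] prior 0.41, lik 0.076, product 0.03116; [4] prior 0.31, lik 0.241, product 0.07471.
Normalizing constant = 0.16733; the posterior for Machine 1 is its product over the sum, 0.01988/0.16733 = 0.1188.

Posterior probability ≈ 0.1188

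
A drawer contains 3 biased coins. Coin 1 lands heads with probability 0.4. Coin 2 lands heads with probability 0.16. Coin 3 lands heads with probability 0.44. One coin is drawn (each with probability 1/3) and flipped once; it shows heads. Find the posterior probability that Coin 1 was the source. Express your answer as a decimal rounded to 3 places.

Posterior probability ≈ 0.400

P(heads|C1) = 0.4; P(heads|C2) = 0.16; P(heads|C3) = 0.44.
Prior × likelihood for each source: 0.333333·0.4=0.1333, 0.333333·0.16=0.05333, 0.333333·0.44=0.1467. Summing gives P(heads) = 0.33333.
P(Coin 1 | heads) = 0.1333 / 0.33333 = 0.400.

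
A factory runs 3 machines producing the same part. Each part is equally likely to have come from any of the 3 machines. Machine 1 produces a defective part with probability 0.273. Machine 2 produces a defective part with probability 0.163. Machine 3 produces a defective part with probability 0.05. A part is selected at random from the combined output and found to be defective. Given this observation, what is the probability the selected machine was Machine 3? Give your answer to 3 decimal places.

Posterior probability ≈ 0.103

Tabulate prior·likelihood by source: [1] prior 0.333333, lik 0.273, product 0.09100; [2] prior 0.333333, lik 0.163, product 0.05433; [3] prior 0.333333, lik 0.05, product 0.01667.
Normalizing constant = 0.16200; the posterior for Machine 3 is its product over the sum, 0.01667/0.16200 = 0.103.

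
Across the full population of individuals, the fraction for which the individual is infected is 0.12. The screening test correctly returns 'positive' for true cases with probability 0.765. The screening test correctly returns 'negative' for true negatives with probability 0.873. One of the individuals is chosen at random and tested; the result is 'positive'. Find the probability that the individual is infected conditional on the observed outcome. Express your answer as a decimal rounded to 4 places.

P(H | E) ≈ 0.4510

Let H be the event that the individual is infected. P(H) = 0.12, so P(¬H) = 0.88. With E the 'positive' result, P(E|H) = 0.765 and P(E|¬H) = 0.127.
P(E) = 0.765·0.12 + 0.127·0.88 = 0.091800 + 0.11176 = 0.20356.
By Bayes' theorem, P(H|E) = 0.091800 / 0.20356 = 0.4510.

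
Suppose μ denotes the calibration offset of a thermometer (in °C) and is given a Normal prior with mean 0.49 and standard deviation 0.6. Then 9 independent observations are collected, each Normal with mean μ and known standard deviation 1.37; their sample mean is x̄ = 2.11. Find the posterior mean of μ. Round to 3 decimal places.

Prior precision 1/τ₀² = 1/0.6² = 2.77778; data precision n/σ² = 9/1.37² = 4.79514.
Posterior precision = 2.77778 + 4.79514 = 7.57292.
Posterior mean = (2.77778·0.49 + 4.79514·2.11) / 7.57292 = 1.516.

Posterior mean ≈ 1.516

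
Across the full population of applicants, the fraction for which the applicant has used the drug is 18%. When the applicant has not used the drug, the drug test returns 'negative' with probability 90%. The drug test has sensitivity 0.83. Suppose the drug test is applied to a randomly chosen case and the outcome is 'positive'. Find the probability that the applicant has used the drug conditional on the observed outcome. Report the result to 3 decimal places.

Let H be the event that the applicant has used the drug. P(H) = 0.18, so P(¬H) = 0.82. With E the 'positive' result, P(E|H) = 0.83 and P(E|¬H) = 0.1.
P(E) = 0.83·0.18 + 0.1·0.82 = 0.14940 + 0.082000 = 0.23140.
By Bayes' theorem, P(H|E) = 0.14940 / 0.23140 = 0.646.

P(H | E) ≈ 0.646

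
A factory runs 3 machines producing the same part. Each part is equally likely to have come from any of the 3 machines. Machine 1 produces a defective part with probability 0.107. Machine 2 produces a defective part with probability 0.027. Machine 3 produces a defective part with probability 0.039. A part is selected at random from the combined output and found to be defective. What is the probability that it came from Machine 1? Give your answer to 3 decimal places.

Posterior probability ≈ 0.618

P(defective|M1) = 0.107; P(defective|M2) = 0.027; P(defective|M3) = 0.039.
Prior × likelihood for each source: 0.333333·0.107=0.03567, 0.333333·0.027=0.009000, 0.333333·0.039=0.01300. Summing gives P(defective) = 0.057667.
P(Machine 1 | defective) = 0.03567 / 0.057667 = 0.618.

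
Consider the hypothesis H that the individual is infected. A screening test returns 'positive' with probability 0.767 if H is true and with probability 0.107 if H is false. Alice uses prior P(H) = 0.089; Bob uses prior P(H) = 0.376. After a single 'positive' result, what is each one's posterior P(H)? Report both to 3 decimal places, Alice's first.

Alice: 0.412; Bob: 0.812

The likelihood ratio for a 'positive' result is 0.767/0.107 = 7.1682.
Alice: prior odds 0.089/0.911 = 0.097695; posterior odds 0.70030; posterior probability 0.412.
Bob: prior odds 0.376/0.624 = 0.60256; posterior odds 4.3193; posterior probability 0.812.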